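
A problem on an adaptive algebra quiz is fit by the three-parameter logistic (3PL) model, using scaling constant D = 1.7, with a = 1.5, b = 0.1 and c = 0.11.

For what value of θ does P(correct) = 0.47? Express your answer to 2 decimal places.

-0.05

P(θ) = c + (1 − c) · 1 / (1 + exp(−D·a(θ − b)))
Remove guessing floor: (0.47 − 0.11)/(1 − 0.11) = 0.4045
logit = ln(0.4045/0.5955) = -0.3868
θ = b + logit/(1.7·a) = 0.1 + (-0.3868)/2.5500 = -0.0517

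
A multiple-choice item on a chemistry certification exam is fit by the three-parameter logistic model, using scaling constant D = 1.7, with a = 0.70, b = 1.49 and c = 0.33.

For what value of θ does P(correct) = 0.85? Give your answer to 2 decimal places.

2.53

P(θ) = c + (1 − c) · 1 / (1 + exp(−D·a(θ − b)))
Remove guessing floor: (0.85 − 0.33)/(1 − 0.33) = 0.7761
logit = ln(0.7761/0.2239) = 1.2432
θ = b + logit/(1.7·a) = 1.49 + 1.2432/1.1900 = 2.5347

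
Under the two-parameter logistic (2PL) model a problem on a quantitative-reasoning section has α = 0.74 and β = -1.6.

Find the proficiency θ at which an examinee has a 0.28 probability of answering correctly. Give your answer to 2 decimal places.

P(θ) = 1 / (1 + exp(−α(θ − β)))
logit = ln(0.2800/0.7200) = -0.9445
θ = β + logit/(α) = -1.6 + (-0.9445)/0.7400 = -2.8763

-2.88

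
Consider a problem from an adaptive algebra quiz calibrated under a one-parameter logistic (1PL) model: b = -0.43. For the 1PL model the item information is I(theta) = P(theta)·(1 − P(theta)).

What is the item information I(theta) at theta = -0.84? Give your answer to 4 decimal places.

P = 1/(1+e^{0.4100}) = 0.3989
P(1−P) = 0.3989 × 0.6011 = 0.2398
I = P(1−P) = 0.23978

0.2398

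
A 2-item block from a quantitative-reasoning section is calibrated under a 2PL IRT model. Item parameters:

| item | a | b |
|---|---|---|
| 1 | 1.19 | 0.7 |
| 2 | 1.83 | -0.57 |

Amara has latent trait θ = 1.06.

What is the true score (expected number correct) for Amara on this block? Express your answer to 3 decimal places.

P(θ) = 1 / (1 + exp(−a(θ − b)))
P_1 = 1/(1+e^{-0.4284}) = 0.6055
P_2 = 1/(1+e^{-2.9829}) = 0.9518
E[score] = 0.6055 + 0.9518 = 1.5573

1.557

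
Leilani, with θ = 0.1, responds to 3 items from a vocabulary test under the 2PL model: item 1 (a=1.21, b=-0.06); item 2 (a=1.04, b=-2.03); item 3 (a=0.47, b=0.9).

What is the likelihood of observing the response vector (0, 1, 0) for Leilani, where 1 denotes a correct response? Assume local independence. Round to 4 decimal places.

0.2415

P(θ) = 1 / (1 + exp(−a(θ − b)))
P_1 = 1/(1+e^{-0.1936}) = 0.5482
P_2 = 1/(1+e^{-2.2152}) = 0.9016
P_3 = 1/(1+e^{0.3760}) = 0.4071
L = (1−P_1) × P_2 × (1−P_3) = 0.4518 × 0.9016 × 0.5929 = 0.24149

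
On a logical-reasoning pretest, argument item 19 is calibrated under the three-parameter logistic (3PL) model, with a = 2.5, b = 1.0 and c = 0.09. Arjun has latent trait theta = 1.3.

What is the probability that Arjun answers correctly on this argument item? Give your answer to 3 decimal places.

P(theta) = c + (1 − c) · 1 / (1 + exp(−a(theta − b)))
Exponent: 2.5 × (1.3 − 1.0) = 0.7500
1/(1 + e^{-0.7500}) = 0.6792
P = 0.09 + 0.91 × 0.6792 = 0.7081

0.708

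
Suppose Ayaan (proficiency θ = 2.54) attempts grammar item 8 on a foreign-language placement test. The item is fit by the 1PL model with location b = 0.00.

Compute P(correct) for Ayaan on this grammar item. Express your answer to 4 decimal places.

P(θ) = 1 / (1 + exp(−(θ − b)))
Exponent: (2.54 − 0.00) = 2.5400
1/(1 + e^{-2.5400}) = 0.9269
P = 0.9269

0.9269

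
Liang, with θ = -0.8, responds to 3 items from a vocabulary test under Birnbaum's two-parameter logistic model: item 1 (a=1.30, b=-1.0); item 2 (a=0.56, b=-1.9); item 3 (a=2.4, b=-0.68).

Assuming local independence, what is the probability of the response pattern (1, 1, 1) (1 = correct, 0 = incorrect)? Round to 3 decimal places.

0.157

P(θ) = 1 / (1 + exp(−a(θ − b)))
P_1 = 1/(1+e^{-0.2600}) = 0.5646
P_2 = 1/(1+e^{-0.6160}) = 0.6493
P_3 = 1/(1+e^{0.2880}) = 0.4285
L = P_1 × P_2 × P_3 = 0.5646 × 0.6493 × 0.4285 = 0.15710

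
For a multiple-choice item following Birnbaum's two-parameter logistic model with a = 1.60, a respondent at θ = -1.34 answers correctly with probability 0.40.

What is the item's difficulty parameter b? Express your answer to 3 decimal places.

P(θ) = 1 / (1 + exp(−a(θ − b)))
logit(0.40) = ln(0.40/0.60) = -0.4055
b = θ − logit/(a) = -1.34 − (-0.4055)/1.6000 = -1.0866

-1.087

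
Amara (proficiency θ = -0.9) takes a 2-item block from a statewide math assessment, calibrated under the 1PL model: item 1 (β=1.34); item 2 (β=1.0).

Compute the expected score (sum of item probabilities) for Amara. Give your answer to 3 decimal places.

0.226

P(θ) = 1 / (1 + exp(−(θ − β)))
P_1 = 1/(1+e^{2.2400}) = 0.0962
P_2 = 1/(1+e^{1.9000}) = 0.1301
E[score] = 0.0962 + 0.1301 = 0.2263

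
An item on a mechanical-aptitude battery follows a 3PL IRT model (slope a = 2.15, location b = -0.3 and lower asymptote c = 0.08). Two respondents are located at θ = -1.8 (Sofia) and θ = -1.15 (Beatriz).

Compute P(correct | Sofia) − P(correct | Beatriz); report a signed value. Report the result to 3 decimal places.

-0.092

P(θ) = c + (1 − c) · 1 / (1 + exp(−a(θ − b)))
P(Sofia) = 0.1152  [exponent -3.2250]
P(Beatriz) = 0.2075  [exponent -1.8275]
Difference = 0.1152 − 0.2075 = -0.0923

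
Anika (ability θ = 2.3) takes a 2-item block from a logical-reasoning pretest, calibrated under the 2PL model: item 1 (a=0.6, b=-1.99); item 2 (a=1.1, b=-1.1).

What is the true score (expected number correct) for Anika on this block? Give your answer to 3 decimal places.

1.906

P(θ) = 1 / (1 + exp(−a(θ − b)))
P_1 = 1/(1+e^{-2.5740}) = 0.9292
P_2 = 1/(1+e^{-3.7400}) = 0.9768
E[score] = 0.9292 + 0.9768 = 1.9060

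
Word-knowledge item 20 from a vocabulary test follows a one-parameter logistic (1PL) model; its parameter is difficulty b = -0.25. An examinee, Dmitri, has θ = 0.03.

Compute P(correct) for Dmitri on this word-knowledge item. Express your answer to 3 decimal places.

P(θ) = 1 / (1 + exp(−(θ − b)))
Exponent: (0.03 − (-0.25)) = 0.2800
1/(1 + e^{-0.2800}) = 0.5695
P = 0.5695

0.570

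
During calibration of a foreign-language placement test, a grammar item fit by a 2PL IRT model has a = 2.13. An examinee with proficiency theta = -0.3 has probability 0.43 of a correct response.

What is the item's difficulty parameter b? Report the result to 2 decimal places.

-0.17

P(theta) = 1 / (1 + exp(−a(theta − b)))
logit(0.43) = ln(0.43/0.57) = -0.2819
b = theta − logit/(a) = -0.3 − (-0.2819)/2.1300 = -0.1677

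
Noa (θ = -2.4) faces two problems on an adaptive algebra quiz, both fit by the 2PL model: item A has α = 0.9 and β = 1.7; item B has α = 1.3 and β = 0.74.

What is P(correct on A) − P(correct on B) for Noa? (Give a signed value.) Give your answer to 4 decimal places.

P(θ) = 1 / (1 + exp(−α(θ − β)))
P_A = 0.0244
P_B = 0.0166
P_A − P_B = 0.0078

0.0078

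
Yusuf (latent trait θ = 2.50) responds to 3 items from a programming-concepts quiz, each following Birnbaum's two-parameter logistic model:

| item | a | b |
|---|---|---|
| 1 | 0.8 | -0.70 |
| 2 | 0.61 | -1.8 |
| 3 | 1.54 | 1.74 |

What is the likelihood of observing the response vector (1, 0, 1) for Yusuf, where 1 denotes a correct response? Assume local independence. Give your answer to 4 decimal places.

P(θ) = 1 / (1 + exp(−a(θ − b)))
P_1 = 1/(1+e^{-2.5600}) = 0.9282
P_2 = 1/(1+e^{-2.6230}) = 0.9323
P_3 = 1/(1+e^{-1.1704}) = 0.7632
L = P_1 × (1−P_2) × P_3 = 0.9282 × 0.0677 × 0.7632 = 0.04794

0.0479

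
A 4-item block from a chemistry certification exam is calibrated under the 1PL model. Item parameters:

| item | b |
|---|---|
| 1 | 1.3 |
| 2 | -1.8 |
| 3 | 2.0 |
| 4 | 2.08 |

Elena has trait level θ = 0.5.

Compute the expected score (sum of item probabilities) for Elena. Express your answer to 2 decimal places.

1.57

P(θ) = 1 / (1 + exp(−(θ − b)))
P_1 = 1/(1+e^{0.8000}) = 0.3100
P_2 = 1/(1+e^{-2.3000}) = 0.9089
P_3 = 1/(1+e^{1.5000}) = 0.1824
P_4 = 1/(1+e^{1.5800}) = 0.1708
E[score] = 0.3100 + 0.9089 + 0.1824 + 0.1708 = 1.5721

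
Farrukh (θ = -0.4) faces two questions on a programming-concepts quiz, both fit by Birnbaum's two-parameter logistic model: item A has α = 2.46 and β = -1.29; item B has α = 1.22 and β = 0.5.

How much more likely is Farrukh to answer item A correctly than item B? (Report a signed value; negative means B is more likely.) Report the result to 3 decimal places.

0.649

P(θ) = 1 / (1 + exp(−α(θ − β)))
P_A = 0.8993
P_B = 0.2501
P_A − P_B = 0.6492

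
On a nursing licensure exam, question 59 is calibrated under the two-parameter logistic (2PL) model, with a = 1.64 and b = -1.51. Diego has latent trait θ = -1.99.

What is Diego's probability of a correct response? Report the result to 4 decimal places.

0.3128

P(θ) = 1 / (1 + exp(−a(θ − b)))
Exponent: 1.64 × (-1.99 − (-1.51)) = -0.7872
1/(1 + e^{0.7872}) = 0.3128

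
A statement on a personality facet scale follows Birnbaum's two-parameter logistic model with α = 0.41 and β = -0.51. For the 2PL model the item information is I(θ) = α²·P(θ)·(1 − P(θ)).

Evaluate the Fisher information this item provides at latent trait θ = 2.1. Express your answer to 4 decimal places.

0.0320

P = 1/(1+e^{-1.0701}) = 0.7446
P(1−P) = 0.7446 × 0.2554 = 0.1902
I = α² × P(1−P) = 0.41² × 0.1902 = 0.03197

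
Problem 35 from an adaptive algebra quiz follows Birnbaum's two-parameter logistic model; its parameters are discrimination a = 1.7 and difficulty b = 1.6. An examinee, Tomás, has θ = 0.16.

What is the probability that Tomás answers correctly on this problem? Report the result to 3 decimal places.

P(θ) = 1 / (1 + exp(−a(θ − b)))
Exponent: 1.7 × (0.16 − 1.6) = -2.4480
1/(1 + e^{2.4480}) = 0.0796

0.080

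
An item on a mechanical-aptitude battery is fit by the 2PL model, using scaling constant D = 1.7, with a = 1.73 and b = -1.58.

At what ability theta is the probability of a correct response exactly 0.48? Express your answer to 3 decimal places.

-1.607

P(theta) = 1 / (1 + exp(−D·a(theta − b)))
logit = ln(0.4800/0.5200) = -0.0800
theta = b + logit/(1.7·a) = -1.58 + (-0.0800)/2.9410 = -1.6072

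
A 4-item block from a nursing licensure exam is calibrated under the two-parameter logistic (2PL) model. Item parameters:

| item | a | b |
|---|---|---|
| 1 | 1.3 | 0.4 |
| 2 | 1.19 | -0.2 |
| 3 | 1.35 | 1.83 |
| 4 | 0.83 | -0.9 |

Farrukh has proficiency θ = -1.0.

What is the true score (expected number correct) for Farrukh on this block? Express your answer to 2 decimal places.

P(θ) = 1 / (1 + exp(−a(θ − b)))
P_1 = 1/(1+e^{1.8200}) = 0.1394
P_2 = 1/(1+e^{0.9520}) = 0.2785
P_3 = 1/(1+e^{3.8205}) = 0.0214
P_4 = 1/(1+e^{0.0830}) = 0.4793
E[score] = 0.1394 + 0.2785 + 0.0214 + 0.4793 = 0.9186

0.92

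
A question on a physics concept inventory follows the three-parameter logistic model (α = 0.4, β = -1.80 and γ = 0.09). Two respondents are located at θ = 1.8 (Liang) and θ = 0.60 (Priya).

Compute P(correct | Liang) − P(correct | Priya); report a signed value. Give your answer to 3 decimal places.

P(θ) = γ + (1 − γ) · 1 / (1 + exp(−α(θ − β)))
P(Liang) = 0.8257  [exponent 1.4400]
P(Priya) = 0.7480  [exponent 0.9600]
Difference = 0.8257 − 0.7480 = 0.0777

0.078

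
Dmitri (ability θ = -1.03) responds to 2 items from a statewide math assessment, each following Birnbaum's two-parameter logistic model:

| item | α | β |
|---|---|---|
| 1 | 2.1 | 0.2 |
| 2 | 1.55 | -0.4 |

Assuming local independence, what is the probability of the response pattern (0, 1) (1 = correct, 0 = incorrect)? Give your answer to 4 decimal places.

0.2544

P(θ) = 1 / (1 + exp(−α(θ − β)))
P_1 = 1/(1+e^{2.5830}) = 0.0702
P_2 = 1/(1+e^{0.9765}) = 0.2736
L = (1−P_1) × P_2 = 0.9298 × 0.2736 = 0.25437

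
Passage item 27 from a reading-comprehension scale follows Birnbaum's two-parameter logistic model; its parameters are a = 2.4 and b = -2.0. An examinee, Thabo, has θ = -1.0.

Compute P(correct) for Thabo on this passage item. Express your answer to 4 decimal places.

P(θ) = 1 / (1 + exp(−a(θ − b)))
Exponent: 2.4 × (-1.0 − (-2.0)) = 2.4000
1/(1 + e^{-2.4000}) = 0.9168

0.9168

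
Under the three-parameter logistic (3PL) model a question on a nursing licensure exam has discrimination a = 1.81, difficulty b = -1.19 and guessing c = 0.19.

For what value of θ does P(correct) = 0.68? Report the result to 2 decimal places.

-0.95

P(θ) = c + (1 − c) · 1 / (1 + exp(−a(θ − b)))
Remove guessing floor: (0.68 − 0.19)/(1 − 0.19) = 0.6049
logit = ln(0.6049/0.3951) = 0.4261
θ = b + logit/(a) = -1.19 + 0.4261/1.8100 = -0.9546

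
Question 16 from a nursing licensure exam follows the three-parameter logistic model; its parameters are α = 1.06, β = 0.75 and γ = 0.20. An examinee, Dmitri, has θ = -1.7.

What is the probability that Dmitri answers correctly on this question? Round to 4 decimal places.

0.2555

P(θ) = γ + (1 − γ) · 1 / (1 + exp(−α(θ − β)))
Exponent: 1.06 × (-1.7 − 0.75) = -2.5970
1/(1 + e^{2.5970}) = 0.0693
P = 0.20 + 0.80 × 0.0693 = 0.2555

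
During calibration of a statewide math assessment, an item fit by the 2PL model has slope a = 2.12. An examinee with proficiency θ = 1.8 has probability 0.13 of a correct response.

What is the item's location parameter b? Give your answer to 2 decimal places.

2.70

P(θ) = 1 / (1 + exp(−a(θ − b)))
logit(0.13) = ln(0.13/0.87) = -1.9010
b = θ − logit/(a) = 1.8 − (-1.9010)/2.1200 = 2.6967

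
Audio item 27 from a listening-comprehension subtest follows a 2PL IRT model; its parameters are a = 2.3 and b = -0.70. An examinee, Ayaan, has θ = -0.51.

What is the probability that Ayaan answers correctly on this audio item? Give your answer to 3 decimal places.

P(θ) = 1 / (1 + exp(−a(θ − b)))
Exponent: 2.3 × (-0.51 − (-0.70)) = 0.4370
1/(1 + e^{-0.4370}) = 0.6075

0.608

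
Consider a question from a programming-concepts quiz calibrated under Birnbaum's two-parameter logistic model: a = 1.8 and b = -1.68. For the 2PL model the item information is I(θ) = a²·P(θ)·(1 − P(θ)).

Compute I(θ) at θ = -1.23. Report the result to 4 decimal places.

P = 1/(1+e^{-0.8100}) = 0.6921
P(1−P) = 0.6921 × 0.3079 = 0.2131
I = a² × P(1−P) = 1.8² × 0.2131 = 0.69042

0.6904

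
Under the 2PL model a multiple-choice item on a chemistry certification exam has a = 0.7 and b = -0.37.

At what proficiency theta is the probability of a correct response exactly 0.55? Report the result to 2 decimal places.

P(theta) = 1 / (1 + exp(−a(theta − b)))
logit = ln(0.5500/0.4500) = 0.2007
theta = b + logit/(a) = -0.37 + 0.2007/0.7000 = -0.0833

-0.08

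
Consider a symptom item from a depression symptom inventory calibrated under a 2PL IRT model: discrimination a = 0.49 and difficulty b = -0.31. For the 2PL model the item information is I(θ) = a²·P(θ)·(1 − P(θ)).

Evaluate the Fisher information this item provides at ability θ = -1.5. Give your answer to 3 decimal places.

0.055

P = 1/(1+e^{0.5831}) = 0.3582
P(1−P) = 0.3582 × 0.6418 = 0.2299
I = a² × P(1−P) = 0.49² × 0.2299 = 0.05520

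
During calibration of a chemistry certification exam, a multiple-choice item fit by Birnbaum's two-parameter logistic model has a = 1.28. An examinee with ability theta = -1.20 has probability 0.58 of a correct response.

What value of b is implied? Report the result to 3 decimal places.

-1.452

P(theta) = 1 / (1 + exp(−a(theta − b)))
logit(0.58) = ln(0.58/0.42) = 0.3228
b = theta − logit/(a) = -1.20 − 0.3228/1.2800 = -1.4522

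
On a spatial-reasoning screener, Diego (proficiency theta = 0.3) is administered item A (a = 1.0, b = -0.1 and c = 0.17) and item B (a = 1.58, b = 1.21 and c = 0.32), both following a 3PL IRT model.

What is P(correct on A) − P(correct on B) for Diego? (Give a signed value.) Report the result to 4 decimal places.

P(theta) = c + (1 − c) · 1 / (1 + exp(−a(theta − b)))
P_A = 0.6669
P_B = 0.4505
P_A − P_B = 0.2164

0.2164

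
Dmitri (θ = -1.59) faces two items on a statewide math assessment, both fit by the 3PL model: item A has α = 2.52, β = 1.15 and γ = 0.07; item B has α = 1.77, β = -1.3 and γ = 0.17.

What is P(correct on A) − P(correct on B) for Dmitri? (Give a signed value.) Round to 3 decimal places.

P(θ) = γ + (1 − γ) · 1 / (1 + exp(−α(θ − β)))
P_A = 0.0709
P_B = 0.4808
P_A − P_B = -0.4098

-0.410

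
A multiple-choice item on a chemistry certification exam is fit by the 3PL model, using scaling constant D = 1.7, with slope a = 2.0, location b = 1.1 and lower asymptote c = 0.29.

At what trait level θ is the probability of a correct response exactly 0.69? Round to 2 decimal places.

1.17

P(θ) = c + (1 − c) · 1 / (1 + exp(−D·a(θ − b)))
Remove guessing floor: (0.69 − 0.29)/(1 − 0.29) = 0.5634
logit = ln(0.5634/0.4366) = 0.2549
θ = b + logit/(1.7·a) = 1.1 + 0.2549/3.4000 = 1.1750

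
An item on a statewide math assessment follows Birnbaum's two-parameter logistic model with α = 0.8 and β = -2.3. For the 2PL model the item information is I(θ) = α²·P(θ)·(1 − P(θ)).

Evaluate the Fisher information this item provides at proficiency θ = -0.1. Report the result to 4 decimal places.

0.0802

P = 1/(1+e^{-1.7600}) = 0.8532
P(1−P) = 0.8532 × 0.1468 = 0.1252
I = α² × P(1−P) = 0.8² × 0.1252 = 0.08016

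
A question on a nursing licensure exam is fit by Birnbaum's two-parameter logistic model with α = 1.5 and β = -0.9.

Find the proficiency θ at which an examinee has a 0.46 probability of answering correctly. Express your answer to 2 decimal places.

-1.01

P(θ) = 1 / (1 + exp(−α(θ − β)))
logit = ln(0.4600/0.5400) = -0.1603
θ = β + logit/(α) = -0.9 + (-0.1603)/1.5000 = -1.0069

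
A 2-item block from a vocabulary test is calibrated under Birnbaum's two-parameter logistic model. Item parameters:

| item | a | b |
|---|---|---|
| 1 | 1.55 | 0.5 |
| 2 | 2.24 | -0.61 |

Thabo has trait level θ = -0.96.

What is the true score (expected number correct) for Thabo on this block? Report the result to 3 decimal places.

0.408

P(θ) = 1 / (1 + exp(−a(θ − b)))
P_1 = 1/(1+e^{2.2630}) = 0.0942
P_2 = 1/(1+e^{0.7840}) = 0.3135
E[score] = 0.0942 + 0.3135 = 0.4077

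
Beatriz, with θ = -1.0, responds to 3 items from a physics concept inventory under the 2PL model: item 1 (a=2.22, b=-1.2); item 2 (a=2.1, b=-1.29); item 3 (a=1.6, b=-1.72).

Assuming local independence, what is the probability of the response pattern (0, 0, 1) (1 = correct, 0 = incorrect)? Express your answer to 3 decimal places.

0.105

P(θ) = 1 / (1 + exp(−a(θ − b)))
P_1 = 1/(1+e^{-0.4440}) = 0.6092
P_2 = 1/(1+e^{-0.6090}) = 0.6477
P_3 = 1/(1+e^{-1.1520}) = 0.7599
L = (1−P_1) × (1−P_2) × P_3 = 0.3908 × 0.3523 × 0.7599 = 0.10461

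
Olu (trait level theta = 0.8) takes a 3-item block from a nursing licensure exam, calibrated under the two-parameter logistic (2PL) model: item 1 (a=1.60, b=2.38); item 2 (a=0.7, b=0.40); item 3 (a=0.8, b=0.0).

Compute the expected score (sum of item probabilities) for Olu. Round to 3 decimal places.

1.298

P(theta) = 1 / (1 + exp(−a(theta − b)))
P_1 = 1/(1+e^{2.5280}) = 0.0739
P_2 = 1/(1+e^{-0.2800}) = 0.5695
P_3 = 1/(1+e^{-0.6400}) = 0.6548
E[score] = 0.0739 + 0.5695 + 0.6548 = 1.2982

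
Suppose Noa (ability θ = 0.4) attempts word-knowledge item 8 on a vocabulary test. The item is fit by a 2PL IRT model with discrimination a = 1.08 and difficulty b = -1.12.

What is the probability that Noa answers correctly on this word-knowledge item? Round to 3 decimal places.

0.838

P(θ) = 1 / (1 + exp(−a(θ − b)))
Exponent: 1.08 × (0.4 − (-1.12)) = 1.6416
1/(1 + e^{-1.6416}) = 0.8378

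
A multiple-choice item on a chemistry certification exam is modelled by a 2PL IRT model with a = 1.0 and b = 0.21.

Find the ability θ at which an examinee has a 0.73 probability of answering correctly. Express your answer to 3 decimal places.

P(θ) = 1 / (1 + exp(−a(θ − b)))
logit = ln(0.7300/0.2700) = 0.9946
θ = b + logit/(a) = 0.21 + 0.9946/1.0000 = 1.2046

1.205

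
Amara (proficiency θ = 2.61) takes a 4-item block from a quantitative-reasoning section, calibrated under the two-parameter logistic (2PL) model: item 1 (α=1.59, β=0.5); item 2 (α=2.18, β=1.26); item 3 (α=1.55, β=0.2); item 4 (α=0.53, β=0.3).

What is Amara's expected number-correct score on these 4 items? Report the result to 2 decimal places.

3.67

P(θ) = 1 / (1 + exp(−α(θ − β)))
P_1 = 1/(1+e^{-3.3549}) = 0.9663
P_2 = 1/(1+e^{-2.9430}) = 0.9499
P_3 = 1/(1+e^{-3.7355}) = 0.9767
P_4 = 1/(1+e^{-1.2243}) = 0.7728
E[score] = 0.9663 + 0.9499 + 0.9767 + 0.7728 = 3.6657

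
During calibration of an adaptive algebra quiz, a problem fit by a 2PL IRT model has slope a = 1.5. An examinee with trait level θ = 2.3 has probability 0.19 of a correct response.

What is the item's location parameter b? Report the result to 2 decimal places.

3.27

P(θ) = 1 / (1 + exp(−a(θ − b)))
logit(0.19) = ln(0.19/0.81) = -1.4500
b = θ − logit/(a) = 2.3 − (-1.4500)/1.5000 = 3.2667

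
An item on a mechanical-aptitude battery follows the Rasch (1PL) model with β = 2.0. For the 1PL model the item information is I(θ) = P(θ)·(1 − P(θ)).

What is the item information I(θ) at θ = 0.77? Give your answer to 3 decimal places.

P = 1/(1+e^{1.2300}) = 0.2262
P(1−P) = 0.2262 × 0.7738 = 0.1750
I = P(1−P) = 0.17502

0.175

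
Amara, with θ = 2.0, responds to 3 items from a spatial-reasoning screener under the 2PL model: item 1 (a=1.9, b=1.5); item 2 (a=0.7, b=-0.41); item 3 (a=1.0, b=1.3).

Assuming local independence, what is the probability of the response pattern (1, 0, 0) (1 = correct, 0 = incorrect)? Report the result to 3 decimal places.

0.037

P(θ) = 1 / (1 + exp(−a(θ − b)))
P_1 = 1/(1+e^{-0.9500}) = 0.7211
P_2 = 1/(1+e^{-1.6870}) = 0.8438
P_3 = 1/(1+e^{-0.7000}) = 0.6682
L = P_1 × (1−P_2) × (1−P_3) = 0.7211 × 0.1562 × 0.3318 = 0.03737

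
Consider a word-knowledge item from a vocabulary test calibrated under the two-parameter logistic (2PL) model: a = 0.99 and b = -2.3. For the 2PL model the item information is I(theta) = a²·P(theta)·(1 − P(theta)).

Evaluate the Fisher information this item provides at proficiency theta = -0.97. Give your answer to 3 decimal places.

0.163

P = 1/(1+e^{-1.3167}) = 0.7886
P(1−P) = 0.7886 × 0.2114 = 0.1667
I = a² × P(1−P) = 0.99² × 0.1667 = 0.16337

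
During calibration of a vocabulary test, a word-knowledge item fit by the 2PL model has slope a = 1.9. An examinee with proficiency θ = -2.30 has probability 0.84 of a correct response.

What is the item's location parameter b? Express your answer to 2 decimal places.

-3.17

P(θ) = 1 / (1 + exp(−a(θ − b)))
logit(0.84) = ln(0.84/0.16) = 1.6582
b = θ − logit/(a) = -2.30 − 1.6582/1.9000 = -3.1728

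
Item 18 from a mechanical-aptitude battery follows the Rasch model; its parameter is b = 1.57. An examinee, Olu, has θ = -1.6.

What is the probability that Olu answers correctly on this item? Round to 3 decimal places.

P(θ) = 1 / (1 + exp(−(θ − b)))
Exponent: (-1.6 − 1.57) = -3.1700
1/(1 + e^{3.1700}) = 0.0403
P = 0.0403

0.040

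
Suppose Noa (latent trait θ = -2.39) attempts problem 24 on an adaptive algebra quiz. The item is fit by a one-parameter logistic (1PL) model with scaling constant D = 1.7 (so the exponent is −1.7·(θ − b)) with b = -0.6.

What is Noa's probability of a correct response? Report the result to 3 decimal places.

0.046

P(θ) = 1 / (1 + exp(−D·(θ − b)))
Exponent: 1.7 × (-2.39 − (-0.6)) = -3.0430
1/(1 + e^{3.0430}) = 0.0455
P = 0.0455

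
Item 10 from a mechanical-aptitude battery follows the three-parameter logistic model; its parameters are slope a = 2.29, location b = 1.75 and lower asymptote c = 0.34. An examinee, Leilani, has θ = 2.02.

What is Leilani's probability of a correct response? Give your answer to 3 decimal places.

P(θ) = c + (1 − c) · 1 / (1 + exp(−a(θ − b)))
Exponent: 2.29 × (2.02 − 1.75) = 0.6183
1/(1 + e^{-0.6183}) = 0.6498
P = 0.34 + 0.66 × 0.6498 = 0.7689

0.769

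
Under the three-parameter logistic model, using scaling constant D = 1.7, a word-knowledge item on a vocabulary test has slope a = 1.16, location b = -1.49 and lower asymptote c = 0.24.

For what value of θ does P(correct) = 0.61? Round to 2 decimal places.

-1.52

P(θ) = c + (1 − c) · 1 / (1 + exp(−D·a(θ − b)))
Remove guessing floor: (0.61 − 0.24)/(1 − 0.24) = 0.4868
logit = ln(0.4868/0.5132) = -0.0526
θ = b + logit/(1.7·a) = -1.49 + (-0.0526)/1.9720 = -1.5167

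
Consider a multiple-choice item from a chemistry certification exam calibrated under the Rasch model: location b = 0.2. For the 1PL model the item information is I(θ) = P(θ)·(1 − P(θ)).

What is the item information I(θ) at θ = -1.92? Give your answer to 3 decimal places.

0.096

P = 1/(1+e^{2.1200}) = 0.1072
P(1−P) = 0.1072 × 0.8928 = 0.0957
I = P(1−P) = 0.09568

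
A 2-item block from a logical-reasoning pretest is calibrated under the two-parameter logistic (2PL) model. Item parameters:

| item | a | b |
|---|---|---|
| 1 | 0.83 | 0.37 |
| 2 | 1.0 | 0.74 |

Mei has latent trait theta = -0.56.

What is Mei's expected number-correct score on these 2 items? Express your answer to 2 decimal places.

0.53

P(theta) = 1 / (1 + exp(−a(theta − b)))
P_1 = 1/(1+e^{0.7719}) = 0.3161
P_2 = 1/(1+e^{1.3000}) = 0.2142
E[score] = 0.3161 + 0.2142 = 0.5302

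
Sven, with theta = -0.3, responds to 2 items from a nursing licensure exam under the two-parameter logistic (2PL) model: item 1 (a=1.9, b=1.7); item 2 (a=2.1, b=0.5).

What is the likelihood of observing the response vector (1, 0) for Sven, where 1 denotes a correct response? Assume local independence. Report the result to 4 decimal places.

P(theta) = 1 / (1 + exp(−a(theta − b)))
P_1 = 1/(1+e^{3.8000}) = 0.0219
P_2 = 1/(1+e^{1.6800}) = 0.1571
L = P_1 × (1−P_2) = 0.0219 × 0.8429 = 0.01844

0.0184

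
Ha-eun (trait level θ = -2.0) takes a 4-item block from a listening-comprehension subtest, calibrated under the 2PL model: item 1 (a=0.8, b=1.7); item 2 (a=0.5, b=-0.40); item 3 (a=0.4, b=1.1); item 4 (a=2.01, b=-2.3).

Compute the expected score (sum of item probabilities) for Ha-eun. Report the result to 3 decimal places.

P(θ) = 1 / (1 + exp(−a(θ − b)))
P_1 = 1/(1+e^{2.9600}) = 0.0493
P_2 = 1/(1+e^{0.8000}) = 0.3100
P_3 = 1/(1+e^{1.2400}) = 0.2244
P_4 = 1/(1+e^{-0.6030}) = 0.6463
E[score] = 0.0493 + 0.3100 + 0.2244 + 0.6463 = 1.2301

1.230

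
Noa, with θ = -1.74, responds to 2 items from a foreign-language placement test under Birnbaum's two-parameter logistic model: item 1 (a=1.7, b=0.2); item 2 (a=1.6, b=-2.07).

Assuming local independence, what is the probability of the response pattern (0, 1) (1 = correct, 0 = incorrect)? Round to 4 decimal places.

P(θ) = 1 / (1 + exp(−a(θ − b)))
P_1 = 1/(1+e^{3.2980}) = 0.0356
P_2 = 1/(1+e^{-0.5280}) = 0.6290
L = (1−P_1) × P_2 = 0.9644 × 0.6290 = 0.60660

0.6066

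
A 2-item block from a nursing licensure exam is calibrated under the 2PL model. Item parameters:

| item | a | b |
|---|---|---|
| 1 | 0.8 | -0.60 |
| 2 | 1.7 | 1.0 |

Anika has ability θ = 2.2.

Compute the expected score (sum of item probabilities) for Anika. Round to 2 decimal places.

1.79

P(θ) = 1 / (1 + exp(−a(θ − b)))
P_1 = 1/(1+e^{-2.2400}) = 0.9038
P_2 = 1/(1+e^{-2.0400}) = 0.8849
E[score] = 0.9038 + 0.8849 = 1.7887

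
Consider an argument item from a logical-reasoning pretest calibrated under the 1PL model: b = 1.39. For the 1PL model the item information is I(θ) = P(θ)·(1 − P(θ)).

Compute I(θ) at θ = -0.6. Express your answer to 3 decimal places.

P = 1/(1+e^{1.9900}) = 0.1203
P(1−P) = 0.1203 × 0.8797 = 0.1058
I = P(1−P) = 0.10580

0.106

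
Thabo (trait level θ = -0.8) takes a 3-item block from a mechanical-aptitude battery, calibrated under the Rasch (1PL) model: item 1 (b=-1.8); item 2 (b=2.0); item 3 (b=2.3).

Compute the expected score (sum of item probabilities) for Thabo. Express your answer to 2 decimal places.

P(θ) = 1 / (1 + exp(−(θ − b)))
P_1 = 1/(1+e^{-1.0000}) = 0.7311
P_2 = 1/(1+e^{2.8000}) = 0.0573
P_3 = 1/(1+e^{3.1000}) = 0.0431
E[score] = 0.7311 + 0.0573 + 0.0431 = 0.8315

0.83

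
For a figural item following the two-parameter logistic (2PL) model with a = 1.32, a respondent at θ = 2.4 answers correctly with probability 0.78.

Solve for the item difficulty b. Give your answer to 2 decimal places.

P(θ) = 1 / (1 + exp(−a(θ − b)))
logit(0.78) = ln(0.78/0.22) = 1.2657
b = θ − logit/(a) = 2.4 − 1.2657/1.3200 = 1.4412

1.44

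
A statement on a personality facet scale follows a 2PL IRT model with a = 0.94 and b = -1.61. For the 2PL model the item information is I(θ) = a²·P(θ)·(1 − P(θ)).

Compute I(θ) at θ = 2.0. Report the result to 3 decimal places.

0.028

P = 1/(1+e^{-3.3934}) = 0.9675
P(1−P) = 0.9675 × 0.0325 = 0.0314
I = a² × P(1−P) = 0.94² × 0.0314 = 0.02779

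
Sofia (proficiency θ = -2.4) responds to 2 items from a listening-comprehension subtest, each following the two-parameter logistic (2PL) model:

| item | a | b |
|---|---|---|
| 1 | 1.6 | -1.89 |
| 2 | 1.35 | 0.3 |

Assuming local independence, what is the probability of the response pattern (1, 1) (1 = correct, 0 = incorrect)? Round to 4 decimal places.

0.0078

P(θ) = 1 / (1 + exp(−a(θ − b)))
P_1 = 1/(1+e^{0.8160}) = 0.3066
P_2 = 1/(1+e^{3.6450}) = 0.0255
L = P_1 × P_2 = 0.3066 × 0.0255 = 0.00781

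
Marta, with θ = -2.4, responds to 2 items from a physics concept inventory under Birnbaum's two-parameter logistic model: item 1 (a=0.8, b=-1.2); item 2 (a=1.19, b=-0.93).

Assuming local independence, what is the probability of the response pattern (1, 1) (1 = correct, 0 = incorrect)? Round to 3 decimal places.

0.041

P(θ) = 1 / (1 + exp(−a(θ − b)))
P_1 = 1/(1+e^{0.9600}) = 0.2769
P_2 = 1/(1+e^{1.7493}) = 0.1481
L = P_1 × P_2 = 0.2769 × 0.1481 = 0.04102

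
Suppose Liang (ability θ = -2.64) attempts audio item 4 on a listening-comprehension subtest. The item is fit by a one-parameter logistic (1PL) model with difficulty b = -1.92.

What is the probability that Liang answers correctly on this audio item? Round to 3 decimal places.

0.327

P(θ) = 1 / (1 + exp(−(θ − b)))
Exponent: (-2.64 − (-1.92)) = -0.7200
1/(1 + e^{0.7200}) = 0.3274
P = 0.3274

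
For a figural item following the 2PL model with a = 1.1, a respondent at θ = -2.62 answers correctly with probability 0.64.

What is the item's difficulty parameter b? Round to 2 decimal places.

-3.14

P(θ) = 1 / (1 + exp(−a(θ − b)))
logit(0.64) = ln(0.64/0.36) = 0.5754
b = θ − logit/(a) = -2.62 − 0.5754/1.1000 = -3.1431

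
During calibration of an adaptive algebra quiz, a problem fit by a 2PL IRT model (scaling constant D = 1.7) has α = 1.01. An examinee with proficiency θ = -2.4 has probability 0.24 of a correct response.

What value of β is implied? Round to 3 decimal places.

P(θ) = 1 / (1 + exp(−D·α(θ − β)))
logit(0.24) = ln(0.24/0.76) = -1.1527
β = θ − logit/(1.7·α) = -2.4 − (-1.1527)/1.7170 = -1.7287

-1.729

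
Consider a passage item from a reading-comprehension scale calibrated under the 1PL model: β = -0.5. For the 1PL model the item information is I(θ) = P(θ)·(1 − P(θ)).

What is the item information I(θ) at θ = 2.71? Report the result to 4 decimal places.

P = 1/(1+e^{-3.2100}) = 0.9612
P(1−P) = 0.9612 × 0.0388 = 0.0373
I = P(1−P) = 0.03729

0.0373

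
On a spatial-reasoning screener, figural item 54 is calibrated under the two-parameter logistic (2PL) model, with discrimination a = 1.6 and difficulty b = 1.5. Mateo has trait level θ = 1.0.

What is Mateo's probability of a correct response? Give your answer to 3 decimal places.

0.310

P(θ) = 1 / (1 + exp(−a(θ − b)))
Exponent: 1.6 × (1.0 − 1.5) = -0.8000
1/(1 + e^{0.8000}) = 0.3100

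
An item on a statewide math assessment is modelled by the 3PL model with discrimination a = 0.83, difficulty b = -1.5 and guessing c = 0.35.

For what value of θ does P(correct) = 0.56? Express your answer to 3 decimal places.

P(θ) = c + (1 − c) · 1 / (1 + exp(−a(θ − b)))
Remove guessing floor: (0.56 − 0.35)/(1 − 0.35) = 0.3231
logit = ln(0.3231/0.6769) = -0.7397
θ = b + logit/(a) = -1.5 + (-0.7397)/0.8300 = -2.3912

-2.391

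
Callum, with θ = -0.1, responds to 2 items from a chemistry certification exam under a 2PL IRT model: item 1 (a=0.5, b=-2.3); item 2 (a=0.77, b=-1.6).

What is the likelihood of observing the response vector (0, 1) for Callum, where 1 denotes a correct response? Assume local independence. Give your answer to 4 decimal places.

0.1899

P(θ) = 1 / (1 + exp(−a(θ − b)))
P_1 = 1/(1+e^{-1.1000}) = 0.7503
P_2 = 1/(1+e^{-1.1550}) = 0.7604
L = (1−P_1) × P_2 = 0.2497 × 0.7604 = 0.18991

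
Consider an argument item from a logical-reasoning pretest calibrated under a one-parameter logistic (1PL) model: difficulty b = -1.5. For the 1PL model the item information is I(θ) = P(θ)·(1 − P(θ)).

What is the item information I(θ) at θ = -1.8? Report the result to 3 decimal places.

P = 1/(1+e^{0.3000}) = 0.4256
P(1−P) = 0.4256 × 0.5744 = 0.2445
I = P(1−P) = 0.24446

0.244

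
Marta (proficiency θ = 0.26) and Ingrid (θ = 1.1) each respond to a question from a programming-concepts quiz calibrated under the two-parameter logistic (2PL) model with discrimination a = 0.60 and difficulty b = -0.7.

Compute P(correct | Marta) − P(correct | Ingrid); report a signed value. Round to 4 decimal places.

P(θ) = 1 / (1 + exp(−a(θ − b)))
P(Marta) = 0.6401  [exponent 0.5760]
P(Ingrid) = 0.7465  [exponent 1.0800]
Difference = 0.6401 − 0.7465 = -0.1063

-0.1063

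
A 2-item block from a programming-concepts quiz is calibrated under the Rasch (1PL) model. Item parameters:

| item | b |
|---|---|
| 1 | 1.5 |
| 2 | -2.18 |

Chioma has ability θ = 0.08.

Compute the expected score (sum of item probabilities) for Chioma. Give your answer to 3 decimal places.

P(θ) = 1 / (1 + exp(−(θ − b)))
P_1 = 1/(1+e^{1.4200}) = 0.1947
P_2 = 1/(1+e^{-2.2600}) = 0.9055
E[score] = 0.1947 + 0.9055 = 1.1002

1.100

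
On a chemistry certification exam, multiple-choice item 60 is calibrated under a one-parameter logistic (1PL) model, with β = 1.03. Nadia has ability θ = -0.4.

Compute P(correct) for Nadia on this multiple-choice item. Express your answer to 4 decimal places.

0.1931

P(θ) = 1 / (1 + exp(−(θ − β)))
Exponent: (-0.4 − 1.03) = -1.4300
1/(1 + e^{1.4300}) = 0.1931
P = 0.1931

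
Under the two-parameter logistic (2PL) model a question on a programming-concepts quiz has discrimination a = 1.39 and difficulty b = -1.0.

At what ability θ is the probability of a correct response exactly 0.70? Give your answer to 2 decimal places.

P(θ) = 1 / (1 + exp(−a(θ − b)))
logit = ln(0.7000/0.3000) = 0.8473
θ = b + logit/(a) = -1.0 + 0.8473/1.3900 = -0.3904

-0.39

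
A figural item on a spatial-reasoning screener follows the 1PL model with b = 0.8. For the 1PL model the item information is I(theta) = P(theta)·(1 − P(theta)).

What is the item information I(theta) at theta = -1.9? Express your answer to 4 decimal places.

P = 1/(1+e^{2.7000}) = 0.0630
P(1−P) = 0.0630 × 0.9370 = 0.0590
I = P(1−P) = 0.05901

0.0590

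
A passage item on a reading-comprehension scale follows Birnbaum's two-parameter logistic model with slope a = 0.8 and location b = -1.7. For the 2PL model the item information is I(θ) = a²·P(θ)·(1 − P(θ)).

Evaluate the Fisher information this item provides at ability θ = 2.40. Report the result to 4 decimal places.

P = 1/(1+e^{-3.2800}) = 0.9637
P(1−P) = 0.9637 × 0.0363 = 0.0349
I = a² × P(1−P) = 0.8² × 0.0349 = 0.02237

0.0224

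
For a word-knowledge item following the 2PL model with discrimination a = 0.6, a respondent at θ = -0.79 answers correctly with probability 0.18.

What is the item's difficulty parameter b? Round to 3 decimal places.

1.737

P(θ) = 1 / (1 + exp(−a(θ − b)))
logit(0.18) = ln(0.18/0.82) = -1.5163
b = θ − logit/(a) = -0.79 − (-1.5163)/0.6000 = 1.7372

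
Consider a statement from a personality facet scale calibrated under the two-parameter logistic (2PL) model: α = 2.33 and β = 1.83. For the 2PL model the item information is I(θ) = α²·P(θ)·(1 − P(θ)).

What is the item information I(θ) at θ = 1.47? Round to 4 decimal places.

1.1439

P = 1/(1+e^{0.8388}) = 0.3018
P(1−P) = 0.3018 × 0.6982 = 0.2107
I = α² × P(1−P) = 2.33² × 0.2107 = 1.14393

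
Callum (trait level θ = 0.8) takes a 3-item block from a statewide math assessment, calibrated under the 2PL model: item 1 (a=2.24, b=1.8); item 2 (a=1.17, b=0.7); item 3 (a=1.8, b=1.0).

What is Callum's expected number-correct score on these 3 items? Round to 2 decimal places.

1.04

P(θ) = 1 / (1 + exp(−a(θ − b)))
P_1 = 1/(1+e^{2.2400}) = 0.0962
P_2 = 1/(1+e^{-0.1170}) = 0.5292
P_3 = 1/(1+e^{0.3600}) = 0.4110
E[score] = 0.0962 + 0.5292 + 0.4110 = 1.0364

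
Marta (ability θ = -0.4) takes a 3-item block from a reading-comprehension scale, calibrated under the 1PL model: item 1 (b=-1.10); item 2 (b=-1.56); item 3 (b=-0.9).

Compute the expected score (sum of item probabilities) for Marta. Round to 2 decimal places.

P(θ) = 1 / (1 + exp(−(θ − b)))
P_1 = 1/(1+e^{-0.7000}) = 0.6682
P_2 = 1/(1+e^{-1.1600}) = 0.7613
P_3 = 1/(1+e^{-0.5000}) = 0.6225
E[score] = 0.6682 + 0.7613 + 0.6225 = 2.0520

2.05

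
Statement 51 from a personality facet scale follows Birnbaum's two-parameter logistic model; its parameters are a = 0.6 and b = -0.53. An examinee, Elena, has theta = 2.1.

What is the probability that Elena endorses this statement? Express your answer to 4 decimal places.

0.8289

P(theta) = 1 / (1 + exp(−a(theta − b)))
Exponent: 0.6 × (2.1 − (-0.53)) = 1.5780
1/(1 + e^{-1.5780}) = 0.8289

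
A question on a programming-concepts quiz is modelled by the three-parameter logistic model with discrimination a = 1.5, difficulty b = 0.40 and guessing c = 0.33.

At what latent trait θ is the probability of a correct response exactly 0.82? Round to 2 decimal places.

P(θ) = c + (1 − c) · 1 / (1 + exp(−a(θ − b)))
Remove guessing floor: (0.82 − 0.33)/(1 − 0.33) = 0.7313
logit = ln(0.7313/0.2687) = 1.0014
θ = b + logit/(a) = 0.40 + 1.0014/1.5000 = 1.0676

1.07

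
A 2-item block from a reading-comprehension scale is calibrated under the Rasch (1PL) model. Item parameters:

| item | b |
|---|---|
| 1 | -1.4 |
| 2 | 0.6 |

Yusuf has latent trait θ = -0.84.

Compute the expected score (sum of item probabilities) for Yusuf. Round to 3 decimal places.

P(θ) = 1 / (1 + exp(−(θ − b)))
P_1 = 1/(1+e^{-0.5600}) = 0.6365
P_2 = 1/(1+e^{1.4400}) = 0.1915
E[score] = 0.6365 + 0.1915 = 0.8280

0.828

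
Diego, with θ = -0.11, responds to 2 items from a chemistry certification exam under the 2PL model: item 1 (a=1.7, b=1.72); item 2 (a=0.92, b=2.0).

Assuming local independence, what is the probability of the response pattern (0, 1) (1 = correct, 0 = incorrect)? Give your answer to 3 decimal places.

P(θ) = 1 / (1 + exp(−a(θ − b)))
P_1 = 1/(1+e^{3.1110}) = 0.0427
P_2 = 1/(1+e^{1.9412}) = 0.1255
L = (1−P_1) × P_2 = 0.9573 × 0.1255 = 0.12016

0.120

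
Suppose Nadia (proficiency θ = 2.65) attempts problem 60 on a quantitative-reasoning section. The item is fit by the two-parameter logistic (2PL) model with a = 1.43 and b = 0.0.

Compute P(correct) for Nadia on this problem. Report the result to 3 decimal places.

P(θ) = 1 / (1 + exp(−a(θ − b)))
Exponent: 1.43 × (2.65 − 0.0) = 3.7895
1/(1 + e^{-3.7895}) = 0.9779

0.978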